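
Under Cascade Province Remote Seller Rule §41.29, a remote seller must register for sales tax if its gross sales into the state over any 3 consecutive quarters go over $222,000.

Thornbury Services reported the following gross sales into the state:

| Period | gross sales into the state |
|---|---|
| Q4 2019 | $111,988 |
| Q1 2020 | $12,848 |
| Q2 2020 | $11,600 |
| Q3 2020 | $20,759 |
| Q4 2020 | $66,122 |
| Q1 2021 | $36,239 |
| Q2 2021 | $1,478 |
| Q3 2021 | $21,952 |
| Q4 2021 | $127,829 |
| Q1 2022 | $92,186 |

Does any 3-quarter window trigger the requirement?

Yes

Q4 2019–Q2 2020: $111,988 + $12,848 + $11,600 = $136,436 (under)
Q1 2020–Q3 2020: $12,848 + $11,600 + $20,759 = $45,207 (under)
Q2 2020–Q4 2020: $11,600 + $20,759 + $66,122 = $98,481 (under)
Q3 2020–Q1 2021: $20,759 + $66,122 + $36,239 = $123,120 (under)
Q4 2020–Q2 2021: $66,122 + $36,239 + $1,478 = $103,839 (under)
Q1 2021–Q3 2021: $36,239 + $1,478 + $21,952 = $59,669 (under)
Q2 2021–Q4 2021: $1,478 + $21,952 + $127,829 = $151,259 (under)
Q3 2021–Q1 2022: $21,952 + $127,829 + $92,186 = $241,967 (over)
At least one window exceeds $222,000.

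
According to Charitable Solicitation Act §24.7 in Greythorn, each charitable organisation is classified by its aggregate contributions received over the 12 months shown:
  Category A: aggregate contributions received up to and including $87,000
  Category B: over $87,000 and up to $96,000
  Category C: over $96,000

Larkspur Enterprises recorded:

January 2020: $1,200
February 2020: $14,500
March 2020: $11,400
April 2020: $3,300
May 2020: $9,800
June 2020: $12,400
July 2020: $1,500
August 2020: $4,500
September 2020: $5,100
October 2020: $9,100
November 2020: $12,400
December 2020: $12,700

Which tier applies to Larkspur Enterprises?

Category C

Aggregate contributions received: $1,200 + $14,500 + $11,400 + $3,300 + $9,800 + $12,400 + $1,500 + $4,500 + $5,100 + $9,100 + $12,400 + $12,700 = $97,900.
$97,900 > $96,000, so Category C applies.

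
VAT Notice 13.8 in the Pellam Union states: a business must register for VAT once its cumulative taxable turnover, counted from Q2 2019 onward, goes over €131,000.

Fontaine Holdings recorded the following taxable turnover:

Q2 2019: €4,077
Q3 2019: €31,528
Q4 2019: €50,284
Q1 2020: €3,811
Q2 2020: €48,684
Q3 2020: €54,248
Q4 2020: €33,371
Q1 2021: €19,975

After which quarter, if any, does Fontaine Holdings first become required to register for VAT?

Q2 2020

Through Q2 2019: €4,077
Through Q3 2019: €35,605
Through Q4 2019: €85,889
Through Q1 2020: €89,700
Through Q2 2020: €138,384 ← exceeds threshold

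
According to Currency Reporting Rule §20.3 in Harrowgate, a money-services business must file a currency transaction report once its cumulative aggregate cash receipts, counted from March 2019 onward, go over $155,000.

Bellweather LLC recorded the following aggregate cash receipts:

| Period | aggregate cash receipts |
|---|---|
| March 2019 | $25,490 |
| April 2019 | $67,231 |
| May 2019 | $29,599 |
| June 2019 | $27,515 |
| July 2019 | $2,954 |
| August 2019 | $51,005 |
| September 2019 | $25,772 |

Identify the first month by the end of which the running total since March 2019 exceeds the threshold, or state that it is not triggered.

Through March 2019: $25,490
Through April 2019: $92,721
Through May 2019: $122,320
Through June 2019: $149,835
Through July 2019: $152,789
Through August 2019: $203,794 ← exceeds threshold

August 2019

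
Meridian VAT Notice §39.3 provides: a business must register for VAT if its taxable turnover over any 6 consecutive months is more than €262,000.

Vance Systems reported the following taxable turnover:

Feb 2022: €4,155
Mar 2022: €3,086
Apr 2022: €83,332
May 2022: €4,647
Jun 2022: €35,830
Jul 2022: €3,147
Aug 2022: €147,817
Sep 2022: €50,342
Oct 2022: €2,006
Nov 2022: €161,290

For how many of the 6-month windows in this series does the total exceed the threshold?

3

Feb 2022–Jul 2022: €4,155 + €3,086 + €83,332 + €4,647 + €35,830 + €3,147 = €134,197 (under)
Mar 2022–Aug 2022: €3,086 + €83,332 + €4,647 + €35,830 + €3,147 + €147,817 = €277,859 (over)
Apr 2022–Sep 2022: €83,332 + €4,647 + €35,830 + €3,147 + €147,817 + €50,342 = €325,115 (over)
May 2022–Oct 2022: €4,647 + €35,830 + €3,147 + €147,817 + €50,342 + €2,006 = €243,789 (under)
Jun 2022–Nov 2022: €35,830 + €3,147 + €147,817 + €50,342 + €2,006 + €161,290 = €400,432 (over)
3 windows exceed the threshold.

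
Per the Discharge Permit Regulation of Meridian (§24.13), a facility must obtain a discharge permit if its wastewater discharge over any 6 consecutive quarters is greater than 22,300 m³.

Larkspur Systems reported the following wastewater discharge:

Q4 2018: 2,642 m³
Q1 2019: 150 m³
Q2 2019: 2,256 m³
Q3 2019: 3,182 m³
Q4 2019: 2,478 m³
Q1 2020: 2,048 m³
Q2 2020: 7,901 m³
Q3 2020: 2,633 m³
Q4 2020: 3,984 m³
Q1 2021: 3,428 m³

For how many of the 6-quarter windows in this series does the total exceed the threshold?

Q4 2018–Q1 2020: 2,642 m³ + 150 m³ + 2,256 m³ + 3,182 m³ + 2,478 m³ + 2,048 m³ = 12,756 m³ (under)
Q1 2019–Q2 2020: 150 m³ + 2,256 m³ + 3,182 m³ + 2,478 m³ + 2,048 m³ + 7,901 m³ = 18,015 m³ (under)
Q2 2019–Q3 2020: 2,256 m³ + 3,182 m³ + 2,478 m³ + 2,048 m³ + 7,901 m³ + 2,633 m³ = 20,498 m³ (under)
Q3 2019–Q4 2020: 3,182 m³ + 2,478 m³ + 2,048 m³ + 7,901 m³ + 2,633 m³ + 3,984 m³ = 22,226 m³ (under)
Q4 2019–Q1 2021: 2,478 m³ + 2,048 m³ + 7,901 m³ + 2,633 m³ + 3,984 m³ + 3,428 m³ = 22,472 m³ (over)
1 window exceeds the threshold.

1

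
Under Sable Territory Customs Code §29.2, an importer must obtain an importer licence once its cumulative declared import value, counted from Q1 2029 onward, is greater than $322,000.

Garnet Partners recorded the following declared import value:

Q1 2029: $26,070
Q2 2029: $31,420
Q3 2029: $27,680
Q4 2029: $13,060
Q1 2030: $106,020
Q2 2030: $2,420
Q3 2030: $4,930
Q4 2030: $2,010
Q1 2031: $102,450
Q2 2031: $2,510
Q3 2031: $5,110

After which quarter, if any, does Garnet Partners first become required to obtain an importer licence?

Q3 2031

Through Q1 2029: $26,070
Through Q2 2029: $57,490
Through Q3 2029: $85,170
Through Q4 2029: $98,230
Through Q1 2030: $204,250
Through Q2 2030: $206,670
Through Q3 2030: $211,600
Through Q4 2030: $213,610
Through Q1 2031: $316,060
Through Q2 2031: $318,570
Through Q3 2031: $323,680 ← exceeds threshold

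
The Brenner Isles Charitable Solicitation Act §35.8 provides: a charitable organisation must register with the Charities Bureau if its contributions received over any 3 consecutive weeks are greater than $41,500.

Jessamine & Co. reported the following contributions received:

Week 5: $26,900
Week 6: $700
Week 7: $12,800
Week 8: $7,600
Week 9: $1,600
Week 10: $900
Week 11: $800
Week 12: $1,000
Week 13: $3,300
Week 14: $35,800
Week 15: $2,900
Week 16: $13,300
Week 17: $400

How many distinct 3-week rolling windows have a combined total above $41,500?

Week 5–Week 7: $26,900 + $700 + $12,800 = $40,400 (under)
Week 6–Week 8: $700 + $12,800 + $7,600 = $21,100 (under)
Week 7–Week 9: $12,800 + $7,600 + $1,600 = $22,000 (under)
Week 8–Week 10: $7,600 + $1,600 + $900 = $10,100 (under)
Week 9–Week 11: $1,600 + $900 + $800 = $3,300 (under)
Week 10–Week 12: $900 + $800 + $1,000 = $2,700 (under)
Week 11–Week 13: $800 + $1,000 + $3,300 = $5,100 (under)
Week 12–Week 14: $1,000 + $3,300 + $35,800 = $40,100 (under)
Week 13–Week 15: $3,300 + $35,800 + $2,900 = $42,000 (over)
Week 14–Week 16: $35,800 + $2,900 + $13,300 = $52,000 (over)
Week 15–Week 17: $2,900 + $13,300 + $400 = $16,600 (under)
2 windows exceed the threshold.

2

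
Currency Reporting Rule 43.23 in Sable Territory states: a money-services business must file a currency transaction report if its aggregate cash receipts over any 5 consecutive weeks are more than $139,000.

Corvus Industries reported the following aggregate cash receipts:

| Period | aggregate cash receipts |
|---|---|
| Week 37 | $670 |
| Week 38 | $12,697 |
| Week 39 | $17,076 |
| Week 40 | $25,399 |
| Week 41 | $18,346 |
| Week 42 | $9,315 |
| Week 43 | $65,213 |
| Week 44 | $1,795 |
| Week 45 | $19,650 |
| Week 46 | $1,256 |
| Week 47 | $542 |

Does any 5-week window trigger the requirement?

No

Week 37–Week 41: $670 + $12,697 + $17,076 + $25,399 + $18,346 = $74,188 (under)
Week 38–Week 42: $12,697 + $17,076 + $25,399 + $18,346 + $9,315 = $82,833 (under)
Week 39–Week 43: $17,076 + $25,399 + $18,346 + $9,315 + $65,213 = $135,349 (under)
Week 40–Week 44: $25,399 + $18,346 + $9,315 + $65,213 + $1,795 = $120,068 (under)
Week 41–Week 45: $18,346 + $9,315 + $65,213 + $1,795 + $19,650 = $114,319 (under)
Week 42–Week 46: $9,315 + $65,213 + $1,795 + $19,650 + $1,256 = $97,229 (under)
Week 43–Week 47: $65,213 + $1,795 + $19,650 + $1,256 + $542 = $88,456 (under)
No window exceeds $139,000.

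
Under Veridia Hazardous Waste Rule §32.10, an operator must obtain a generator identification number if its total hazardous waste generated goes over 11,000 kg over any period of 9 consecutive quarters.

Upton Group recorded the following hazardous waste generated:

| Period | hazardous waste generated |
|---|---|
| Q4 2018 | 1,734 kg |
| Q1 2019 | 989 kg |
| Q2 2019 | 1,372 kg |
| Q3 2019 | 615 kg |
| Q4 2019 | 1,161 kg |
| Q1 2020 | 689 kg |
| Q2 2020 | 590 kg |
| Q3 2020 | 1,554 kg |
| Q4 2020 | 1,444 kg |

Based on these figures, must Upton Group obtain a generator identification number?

Total hazardous waste generated: 1,734 kg + 989 kg + 1,372 kg + 615 kg + 1,161 kg + 689 kg + 590 kg + 1,554 kg + 1,444 kg = 10,148 kg.
10,148 kg ≤ 11,000 kg, so the threshold is not exceeded.

No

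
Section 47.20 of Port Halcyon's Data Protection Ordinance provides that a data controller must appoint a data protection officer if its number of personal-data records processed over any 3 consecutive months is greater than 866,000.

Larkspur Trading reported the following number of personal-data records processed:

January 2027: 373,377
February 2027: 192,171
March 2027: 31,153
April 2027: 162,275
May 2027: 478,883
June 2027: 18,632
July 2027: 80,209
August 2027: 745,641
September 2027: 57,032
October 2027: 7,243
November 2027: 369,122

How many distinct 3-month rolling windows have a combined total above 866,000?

January 2027–March 2027: 373,377 + 192,171 + 31,153 = 596,701 (under)
February 2027–April 2027: 192,171 + 31,153 + 162,275 = 385,599 (under)
March 2027–May 2027: 31,153 + 162,275 + 478,883 = 672,311 (under)
April 2027–June 2027: 162,275 + 478,883 + 18,632 = 659,790 (under)
May 2027–July 2027: 478,883 + 18,632 + 80,209 = 577,724 (under)
June 2027–August 2027: 18,632 + 80,209 + 745,641 = 844,482 (under)
July 2027–September 2027: 80,209 + 745,641 + 57,032 = 882,882 (over)
August 2027–October 2027: 745,641 + 57,032 + 7,243 = 809,916 (under)
September 2027–November 2027: 57,032 + 7,243 + 369,122 = 433,397 (under)
1 window exceeds the threshold.

1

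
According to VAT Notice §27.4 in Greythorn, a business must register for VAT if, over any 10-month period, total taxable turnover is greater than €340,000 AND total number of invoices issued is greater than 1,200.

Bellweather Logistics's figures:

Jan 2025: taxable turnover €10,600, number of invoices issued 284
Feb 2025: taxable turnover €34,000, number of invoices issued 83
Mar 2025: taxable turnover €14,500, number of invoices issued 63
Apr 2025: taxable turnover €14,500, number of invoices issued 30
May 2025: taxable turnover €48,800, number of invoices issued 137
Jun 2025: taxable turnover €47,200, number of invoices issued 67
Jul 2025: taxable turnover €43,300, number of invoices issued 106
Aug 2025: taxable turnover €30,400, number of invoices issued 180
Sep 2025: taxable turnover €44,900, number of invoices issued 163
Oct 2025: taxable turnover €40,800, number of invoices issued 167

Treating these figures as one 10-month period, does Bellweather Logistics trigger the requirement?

No

Total taxable turnover: €10,600 + €34,000 + €14,500 + €14,500 + €48,800 + €47,200 + €43,300 + €30,400 + €44,900 + €40,800 = €329,000 (≤ €340,000).
Total number of invoices issued: 284 + 83 + 63 + 30 + 137 + 67 + 106 + 180 + 163 + 167 = 1,280 (> 1,200).
The test is 'and': the rule requires both, and at least one is not exceeded.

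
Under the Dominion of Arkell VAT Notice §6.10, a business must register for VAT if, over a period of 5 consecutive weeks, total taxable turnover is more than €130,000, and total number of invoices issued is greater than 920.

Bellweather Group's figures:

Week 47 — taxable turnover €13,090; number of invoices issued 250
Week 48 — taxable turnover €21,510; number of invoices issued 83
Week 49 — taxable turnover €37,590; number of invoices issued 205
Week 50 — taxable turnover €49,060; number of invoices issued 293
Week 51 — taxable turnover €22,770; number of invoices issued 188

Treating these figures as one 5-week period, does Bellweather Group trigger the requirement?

Yes

Total taxable turnover: €13,090 + €21,510 + €37,590 + €49,060 + €22,770 = €144,020 (> €130,000).
Total number of invoices issued: 250 + 83 + 205 + 293 + 188 = 1,019 (> 920).
The test is 'and': both thresholds are exceeded.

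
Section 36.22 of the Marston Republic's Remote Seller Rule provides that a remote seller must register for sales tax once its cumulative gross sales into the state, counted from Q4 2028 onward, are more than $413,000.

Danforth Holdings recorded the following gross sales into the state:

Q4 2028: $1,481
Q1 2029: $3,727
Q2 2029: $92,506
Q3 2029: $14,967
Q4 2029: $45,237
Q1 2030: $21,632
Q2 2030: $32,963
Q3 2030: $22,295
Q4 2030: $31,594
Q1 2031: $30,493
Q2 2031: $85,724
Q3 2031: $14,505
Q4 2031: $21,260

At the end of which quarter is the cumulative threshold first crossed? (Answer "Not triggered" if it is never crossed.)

Q4 2031

Through Q4 2028: $1,481
Through Q1 2029: $5,208
Through Q2 2029: $97,714
Through Q3 2029: $112,681
Through Q4 2029: $157,918
Through Q1 2030: $179,550
Through Q2 2030: $212,513
Through Q3 2030: $234,808
Through Q4 2030: $266,402
Through Q1 2031: $296,895
Through Q2 2031: $382,619
Through Q3 2031: $397,124
Through Q4 2031: $418,384 ← exceeds threshold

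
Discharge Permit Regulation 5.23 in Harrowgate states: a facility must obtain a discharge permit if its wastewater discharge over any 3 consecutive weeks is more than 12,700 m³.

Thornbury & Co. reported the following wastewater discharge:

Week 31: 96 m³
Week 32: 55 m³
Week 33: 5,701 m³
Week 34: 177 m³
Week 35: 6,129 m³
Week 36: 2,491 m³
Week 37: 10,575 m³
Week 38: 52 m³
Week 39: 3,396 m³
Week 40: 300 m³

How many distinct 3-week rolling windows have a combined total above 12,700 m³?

3

Week 31–Week 33: 96 m³ + 55 m³ + 5,701 m³ = 5,852 m³ (under)
Week 32–Week 34: 55 m³ + 5,701 m³ + 177 m³ = 5,933 m³ (under)
Week 33–Week 35: 5,701 m³ + 177 m³ + 6,129 m³ = 12,007 m³ (under)
Week 34–Week 36: 177 m³ + 6,129 m³ + 2,491 m³ = 8,797 m³ (under)
Week 35–Week 37: 6,129 m³ + 2,491 m³ + 10,575 m³ = 19,195 m³ (over)
Week 36–Week 38: 2,491 m³ + 10,575 m³ + 52 m³ = 13,118 m³ (over)
Week 37–Week 39: 10,575 m³ + 52 m³ + 3,396 m³ = 14,023 m³ (over)
Week 38–Week 40: 52 m³ + 3,396 m³ + 300 m³ = 3,748 m³ (under)
3 windows exceed the threshold.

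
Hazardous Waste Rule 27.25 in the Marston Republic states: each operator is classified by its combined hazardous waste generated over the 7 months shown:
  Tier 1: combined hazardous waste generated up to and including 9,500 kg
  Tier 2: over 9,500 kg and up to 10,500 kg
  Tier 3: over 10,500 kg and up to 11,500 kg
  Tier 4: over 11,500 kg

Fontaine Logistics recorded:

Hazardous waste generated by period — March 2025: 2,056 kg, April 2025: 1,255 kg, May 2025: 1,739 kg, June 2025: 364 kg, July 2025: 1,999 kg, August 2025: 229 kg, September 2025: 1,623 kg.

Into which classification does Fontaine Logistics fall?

Combined hazardous waste generated: 2,056 kg + 1,255 kg + 1,739 kg + 364 kg + 1,999 kg + 229 kg + 1,623 kg = 9,265 kg.
9,265 kg ≤ 9,500 kg, so Tier 1 applies.

Tier 1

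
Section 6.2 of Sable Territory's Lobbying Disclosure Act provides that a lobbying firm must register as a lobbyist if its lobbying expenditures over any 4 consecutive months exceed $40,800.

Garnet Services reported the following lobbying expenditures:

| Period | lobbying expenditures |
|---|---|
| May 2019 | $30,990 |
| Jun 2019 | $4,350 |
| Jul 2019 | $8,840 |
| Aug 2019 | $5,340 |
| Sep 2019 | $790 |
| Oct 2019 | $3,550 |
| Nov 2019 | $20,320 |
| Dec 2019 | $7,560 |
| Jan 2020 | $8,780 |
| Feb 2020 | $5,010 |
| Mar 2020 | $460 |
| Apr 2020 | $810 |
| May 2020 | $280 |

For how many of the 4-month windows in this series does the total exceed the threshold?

May 2019–Aug 2019: $30,990 + $4,350 + $8,840 + $5,340 = $49,520 (over)
Jun 2019–Sep 2019: $4,350 + $8,840 + $5,340 + $790 = $19,320 (under)
Jul 2019–Oct 2019: $8,840 + $5,340 + $790 + $3,550 = $18,520 (under)
Aug 2019–Nov 2019: $5,340 + $790 + $3,550 + $20,320 = $30,000 (under)
Sep 2019–Dec 2019: $790 + $3,550 + $20,320 + $7,560 = $32,220 (under)
Oct 2019–Jan 2020: $3,550 + $20,320 + $7,560 + $8,780 = $40,210 (under)
Nov 2019–Feb 2020: $20,320 + $7,560 + $8,780 + $5,010 = $41,670 (over)
Dec 2019–Mar 2020: $7,560 + $8,780 + $5,010 + $460 = $21,810 (under)
Jan 2020–Apr 2020: $8,780 + $5,010 + $460 + $810 = $15,060 (under)
Feb 2020–May 2020: $5,010 + $460 + $810 + $280 = $6,560 (under)
2 windows exceed the threshold.

2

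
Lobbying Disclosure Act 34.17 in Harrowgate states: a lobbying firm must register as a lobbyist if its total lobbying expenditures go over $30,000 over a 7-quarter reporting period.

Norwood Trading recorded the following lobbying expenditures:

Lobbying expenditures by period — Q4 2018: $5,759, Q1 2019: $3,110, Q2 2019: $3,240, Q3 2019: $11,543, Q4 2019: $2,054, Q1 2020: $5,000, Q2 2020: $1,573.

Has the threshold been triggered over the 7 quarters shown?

Total lobbying expenditures: $5,759 + $3,110 + $3,240 + $11,543 + $2,054 + $5,000 + $1,573 = $32,279.
$32,279 > $30,000, so the threshold is exceeded.

Yes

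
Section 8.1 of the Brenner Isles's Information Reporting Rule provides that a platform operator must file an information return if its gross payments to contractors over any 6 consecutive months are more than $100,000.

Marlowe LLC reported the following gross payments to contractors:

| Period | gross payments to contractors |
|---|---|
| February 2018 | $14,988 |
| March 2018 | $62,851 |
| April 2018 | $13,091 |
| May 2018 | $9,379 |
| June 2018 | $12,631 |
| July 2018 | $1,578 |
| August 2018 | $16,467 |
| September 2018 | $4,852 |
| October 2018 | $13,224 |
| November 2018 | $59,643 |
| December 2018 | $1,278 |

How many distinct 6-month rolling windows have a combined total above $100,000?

3

February 2018–July 2018: $14,988 + $62,851 + $13,091 + $9,379 + $12,631 + $1,578 = $114,518 (over)
March 2018–August 2018: $62,851 + $13,091 + $9,379 + $12,631 + $1,578 + $16,467 = $115,997 (over)
April 2018–September 2018: $13,091 + $9,379 + $12,631 + $1,578 + $16,467 + $4,852 = $57,998 (under)
May 2018–October 2018: $9,379 + $12,631 + $1,578 + $16,467 + $4,852 + $13,224 = $58,131 (under)
June 2018–November 2018: $12,631 + $1,578 + $16,467 + $4,852 + $13,224 + $59,643 = $108,395 (over)
July 2018–December 2018: $1,578 + $16,467 + $4,852 + $13,224 + $59,643 + $1,278 = $97,042 (under)
3 windows exceed the threshold.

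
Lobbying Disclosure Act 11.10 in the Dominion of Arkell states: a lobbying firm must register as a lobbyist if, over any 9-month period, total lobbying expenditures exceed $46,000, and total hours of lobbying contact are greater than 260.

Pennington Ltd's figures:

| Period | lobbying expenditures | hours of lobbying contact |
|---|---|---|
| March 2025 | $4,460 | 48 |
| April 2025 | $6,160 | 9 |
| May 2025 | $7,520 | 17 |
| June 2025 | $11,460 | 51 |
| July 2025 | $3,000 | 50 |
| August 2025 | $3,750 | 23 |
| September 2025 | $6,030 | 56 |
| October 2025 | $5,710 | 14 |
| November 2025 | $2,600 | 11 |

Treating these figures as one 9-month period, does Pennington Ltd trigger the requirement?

Yes

Total lobbying expenditures: $4,460 + $6,160 + $7,520 + $11,460 + $3,000 + $3,750 + $6,030 + $5,710 + $2,600 = $50,690 (> $46,000).
Total hours of lobbying contact: 48 + 9 + 17 + 51 + 50 + 23 + 56 + 14 + 11 = 279 (> 260).
The test is 'and': both thresholds are exceeded.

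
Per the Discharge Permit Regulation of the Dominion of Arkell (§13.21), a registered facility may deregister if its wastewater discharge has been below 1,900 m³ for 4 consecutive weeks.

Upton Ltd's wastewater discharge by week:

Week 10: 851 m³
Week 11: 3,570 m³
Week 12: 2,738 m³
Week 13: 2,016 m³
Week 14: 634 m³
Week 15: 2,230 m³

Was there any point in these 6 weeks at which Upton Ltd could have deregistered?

Weeks below 1,900 m³: Week 10, Week 14.
Longest run of consecutive weeks below the threshold: 1.
1 < 4, so Upton Ltd never became eligible.

No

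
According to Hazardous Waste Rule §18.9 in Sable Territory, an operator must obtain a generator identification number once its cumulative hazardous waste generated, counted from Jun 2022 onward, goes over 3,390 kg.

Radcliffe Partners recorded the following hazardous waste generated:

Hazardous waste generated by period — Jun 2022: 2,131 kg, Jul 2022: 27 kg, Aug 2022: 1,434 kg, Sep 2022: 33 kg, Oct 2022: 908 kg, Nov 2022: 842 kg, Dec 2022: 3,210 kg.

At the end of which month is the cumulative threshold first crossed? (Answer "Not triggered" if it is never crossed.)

Aug 2022

Through Jun 2022: 2,131 kg
Through Jul 2022: 2,158 kg
Through Aug 2022: 3,592 kg ← exceeds threshold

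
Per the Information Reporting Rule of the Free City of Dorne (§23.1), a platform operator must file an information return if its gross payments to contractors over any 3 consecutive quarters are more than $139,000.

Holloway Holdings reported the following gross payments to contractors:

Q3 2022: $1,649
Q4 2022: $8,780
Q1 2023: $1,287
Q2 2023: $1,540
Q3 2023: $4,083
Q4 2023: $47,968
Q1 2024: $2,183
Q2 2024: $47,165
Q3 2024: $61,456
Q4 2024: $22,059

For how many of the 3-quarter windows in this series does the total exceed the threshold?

Q3 2022–Q1 2023: $1,649 + $8,780 + $1,287 = $11,716 (under)
Q4 2022–Q2 2023: $8,780 + $1,287 + $1,540 = $11,607 (under)
Q1 2023–Q3 2023: $1,287 + $1,540 + $4,083 = $6,910 (under)
Q2 2023–Q4 2023: $1,540 + $4,083 + $47,968 = $53,591 (under)
Q3 2023–Q1 2024: $4,083 + $47,968 + $2,183 = $54,234 (under)
Q4 2023–Q2 2024: $47,968 + $2,183 + $47,165 = $97,316 (under)
Q1 2024–Q3 2024: $2,183 + $47,165 + $61,456 = $110,804 (under)
Q2 2024–Q4 2024: $47,165 + $61,456 + $22,059 = $130,680 (under)
0 windows exceed the threshold.

0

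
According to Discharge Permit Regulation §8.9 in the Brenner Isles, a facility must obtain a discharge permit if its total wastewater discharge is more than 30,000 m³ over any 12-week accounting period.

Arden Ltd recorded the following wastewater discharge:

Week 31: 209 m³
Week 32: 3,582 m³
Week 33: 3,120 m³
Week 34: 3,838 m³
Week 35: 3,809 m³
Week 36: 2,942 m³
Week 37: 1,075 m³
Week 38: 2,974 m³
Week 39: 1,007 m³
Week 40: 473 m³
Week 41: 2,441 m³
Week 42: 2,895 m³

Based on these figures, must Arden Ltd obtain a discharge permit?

Total wastewater discharge: 209 m³ + 3,582 m³ + 3,120 m³ + 3,838 m³ + 3,809 m³ + 2,942 m³ + 1,075 m³ + 2,974 m³ + 1,007 m³ + 473 m³ + 2,441 m³ + 2,895 m³ = 28,365 m³.
28,365 m³ ≤ 30,000 m³, so the threshold is not exceeded.

No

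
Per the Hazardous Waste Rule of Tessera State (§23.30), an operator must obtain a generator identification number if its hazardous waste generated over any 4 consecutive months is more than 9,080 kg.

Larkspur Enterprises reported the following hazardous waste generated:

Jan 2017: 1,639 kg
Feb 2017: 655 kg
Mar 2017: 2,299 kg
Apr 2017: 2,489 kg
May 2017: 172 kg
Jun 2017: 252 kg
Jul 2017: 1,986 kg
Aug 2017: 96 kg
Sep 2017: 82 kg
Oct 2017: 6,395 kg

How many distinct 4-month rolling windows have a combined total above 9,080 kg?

Jan 2017–Apr 2017: 1,639 kg + 655 kg + 2,299 kg + 2,489 kg = 7,082 kg (under)
Feb 2017–May 2017: 655 kg + 2,299 kg + 2,489 kg + 172 kg = 5,615 kg (under)
Mar 2017–Jun 2017: 2,299 kg + 2,489 kg + 172 kg + 252 kg = 5,212 kg (under)
Apr 2017–Jul 2017: 2,489 kg + 172 kg + 252 kg + 1,986 kg = 4,899 kg (under)
May 2017–Aug 2017: 172 kg + 252 kg + 1,986 kg + 96 kg = 2,506 kg (under)
Jun 2017–Sep 2017: 252 kg + 1,986 kg + 96 kg + 82 kg = 2,416 kg (under)
Jul 2017–Oct 2017: 1,986 kg + 96 kg + 82 kg + 6,395 kg = 8,559 kg (under)
0 windows exceed the threshold.

0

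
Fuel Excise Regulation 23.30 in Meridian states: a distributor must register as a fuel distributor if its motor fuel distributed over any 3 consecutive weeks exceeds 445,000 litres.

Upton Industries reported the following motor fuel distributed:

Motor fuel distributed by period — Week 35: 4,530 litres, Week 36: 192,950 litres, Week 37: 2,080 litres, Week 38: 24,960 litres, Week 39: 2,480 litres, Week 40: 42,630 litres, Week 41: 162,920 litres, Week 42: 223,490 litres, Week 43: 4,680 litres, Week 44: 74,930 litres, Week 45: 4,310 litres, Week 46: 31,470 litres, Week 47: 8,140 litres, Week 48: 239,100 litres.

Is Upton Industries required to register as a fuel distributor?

No

Week 35–Week 37: 4,530 litres + 192,950 litres + 2,080 litres = 199,560 litres (under)
Week 36–Week 38: 192,950 litres + 2,080 litres + 24,960 litres = 219,990 litres (under)
Week 37–Week 39: 2,080 litres + 24,960 litres + 2,480 litres = 29,520 litres (under)
Week 38–Week 40: 24,960 litres + 2,480 litres + 42,630 litres = 70,070 litres (under)
Week 39–Week 41: 2,480 litres + 42,630 litres + 162,920 litres = 208,030 litres (under)
Week 40–Week 42: 42,630 litres + 162,920 litres + 223,490 litres = 429,040 litres (under)
Week 41–Week 43: 162,920 litres + 223,490 litres + 4,680 litres = 391,090 litres (under)
Week 42–Week 44: 223,490 litres + 4,680 litres + 74,930 litres = 303,100 litres (under)
Week 43–Week 45: 4,680 litres + 74,930 litres + 4,310 litres = 83,920 litres (under)
Week 44–Week 46: 74,930 litres + 4,310 litres + 31,470 litres = 110,710 litres (under)
Week 45–Week 47: 4,310 litres + 31,470 litres + 8,140 litres = 43,920 litres (under)
Week 46–Week 48: 31,470 litres + 8,140 litres + 239,100 litres = 278,710 litres (under)
No window exceeds 445,000 litres.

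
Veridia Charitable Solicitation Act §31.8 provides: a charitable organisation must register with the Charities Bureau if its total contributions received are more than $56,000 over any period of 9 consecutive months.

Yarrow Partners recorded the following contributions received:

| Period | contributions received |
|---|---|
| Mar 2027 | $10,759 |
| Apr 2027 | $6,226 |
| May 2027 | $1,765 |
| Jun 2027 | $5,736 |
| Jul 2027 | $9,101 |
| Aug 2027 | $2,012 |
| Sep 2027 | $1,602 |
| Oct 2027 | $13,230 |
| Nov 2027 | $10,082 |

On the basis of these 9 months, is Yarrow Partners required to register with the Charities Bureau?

Total contributions received: $10,759 + $6,226 + $1,765 + $5,736 + $9,101 + $2,012 + $1,602 + $13,230 + $10,082 = $60,513.
$60,513 > $56,000, so the threshold is exceeded.

Yes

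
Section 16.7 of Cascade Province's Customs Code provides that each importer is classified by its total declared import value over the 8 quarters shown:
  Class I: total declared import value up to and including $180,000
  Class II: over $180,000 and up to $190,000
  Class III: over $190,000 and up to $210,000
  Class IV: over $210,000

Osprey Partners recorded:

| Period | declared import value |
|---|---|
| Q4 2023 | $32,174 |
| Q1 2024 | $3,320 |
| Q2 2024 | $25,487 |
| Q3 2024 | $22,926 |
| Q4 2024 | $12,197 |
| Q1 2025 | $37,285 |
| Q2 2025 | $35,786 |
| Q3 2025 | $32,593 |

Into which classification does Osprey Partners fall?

Class III

Total declared import value: $32,174 + $3,320 + $25,487 + $22,926 + $12,197 + $37,285 + $35,786 + $32,593 = $201,768.
$190,000 < $201,768 ≤ $210,000, so Class III applies.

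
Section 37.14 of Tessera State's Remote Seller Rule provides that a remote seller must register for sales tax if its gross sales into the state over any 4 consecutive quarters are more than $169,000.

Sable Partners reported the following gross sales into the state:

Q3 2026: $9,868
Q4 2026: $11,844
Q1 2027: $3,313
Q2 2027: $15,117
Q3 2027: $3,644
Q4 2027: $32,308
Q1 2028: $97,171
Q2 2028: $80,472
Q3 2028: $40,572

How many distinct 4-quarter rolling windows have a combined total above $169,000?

Q3 2026–Q2 2027: $9,868 + $11,844 + $3,313 + $15,117 = $40,142 (under)
Q4 2026–Q3 2027: $11,844 + $3,313 + $15,117 + $3,644 = $33,918 (under)
Q1 2027–Q4 2027: $3,313 + $15,117 + $3,644 + $32,308 = $54,382 (under)
Q2 2027–Q1 2028: $15,117 + $3,644 + $32,308 + $97,171 = $148,240 (under)
Q3 2027–Q2 2028: $3,644 + $32,308 + $97,171 + $80,472 = $213,595 (over)
Q4 2027–Q3 2028: $32,308 + $97,171 + $80,472 + $40,572 = $250,523 (over)
2 windows exceed the threshold.

2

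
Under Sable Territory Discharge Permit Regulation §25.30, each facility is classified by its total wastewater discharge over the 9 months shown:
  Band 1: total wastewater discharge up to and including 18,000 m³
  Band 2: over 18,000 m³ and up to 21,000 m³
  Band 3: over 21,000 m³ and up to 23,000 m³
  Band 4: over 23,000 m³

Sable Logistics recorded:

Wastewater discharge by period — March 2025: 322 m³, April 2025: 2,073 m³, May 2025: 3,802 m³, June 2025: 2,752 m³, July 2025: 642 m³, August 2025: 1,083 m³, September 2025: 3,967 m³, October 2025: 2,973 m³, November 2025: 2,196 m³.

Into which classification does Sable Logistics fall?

Total wastewater discharge: 322 m³ + 2,073 m³ + 3,802 m³ + 2,752 m³ + 642 m³ + 1,083 m³ + 3,967 m³ + 2,973 m³ + 2,196 m³ = 19,810 m³.
18,000 m³ < 19,810 m³ ≤ 21,000 m³, so Band 2 applies.

Band 2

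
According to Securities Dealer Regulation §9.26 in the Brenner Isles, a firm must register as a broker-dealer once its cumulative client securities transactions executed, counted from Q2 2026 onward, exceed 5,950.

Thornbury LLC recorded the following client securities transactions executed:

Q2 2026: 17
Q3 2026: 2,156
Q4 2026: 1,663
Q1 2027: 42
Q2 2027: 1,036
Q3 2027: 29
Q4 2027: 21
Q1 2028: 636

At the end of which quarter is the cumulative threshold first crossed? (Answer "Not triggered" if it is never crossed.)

Through Q2 2026: 17
Through Q3 2026: 2,173
Through Q4 2026: 3,836
Through Q1 2027: 3,878
Through Q2 2027: 4,914
Through Q3 2027: 4,943
Through Q4 2027: 4,964
Through Q1 2028: 5,600
Final cumulative total 5,600 ≤ 5,950; the threshold is never exceeded.

Not triggered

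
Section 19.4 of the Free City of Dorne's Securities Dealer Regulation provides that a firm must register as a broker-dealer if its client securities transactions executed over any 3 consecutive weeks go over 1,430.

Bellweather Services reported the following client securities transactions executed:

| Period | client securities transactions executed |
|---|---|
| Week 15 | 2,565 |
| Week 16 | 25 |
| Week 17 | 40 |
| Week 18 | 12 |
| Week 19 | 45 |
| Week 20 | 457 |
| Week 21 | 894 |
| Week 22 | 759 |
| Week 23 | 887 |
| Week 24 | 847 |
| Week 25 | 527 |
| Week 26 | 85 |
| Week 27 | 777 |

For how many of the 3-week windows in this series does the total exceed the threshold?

Week 15–Week 17: 2,565 + 25 + 40 = 2,630 (over)
Week 16–Week 18: 25 + 40 + 12 = 77 (under)
Week 17–Week 19: 40 + 12 + 45 = 97 (under)
Week 18–Week 20: 12 + 45 + 457 = 514 (under)
Week 19–Week 21: 45 + 457 + 894 = 1,396 (under)
Week 20–Week 22: 457 + 894 + 759 = 2,110 (over)
Week 21–Week 23: 894 + 759 + 887 = 2,540 (over)
Week 22–Week 24: 759 + 887 + 847 = 2,493 (over)
Week 23–Week 25: 887 + 847 + 527 = 2,261 (over)
Week 24–Week 26: 847 + 527 + 85 = 1,459 (over)
Week 25–Week 27: 527 + 85 + 777 = 1,389 (under)
6 windows exceed the threshold.

6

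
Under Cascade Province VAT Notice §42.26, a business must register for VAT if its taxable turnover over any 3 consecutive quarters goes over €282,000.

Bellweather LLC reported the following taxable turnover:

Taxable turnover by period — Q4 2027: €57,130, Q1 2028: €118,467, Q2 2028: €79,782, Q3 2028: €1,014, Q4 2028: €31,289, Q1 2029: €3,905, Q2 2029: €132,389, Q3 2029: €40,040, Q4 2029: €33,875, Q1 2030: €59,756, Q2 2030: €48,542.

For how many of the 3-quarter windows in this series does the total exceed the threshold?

Q4 2027–Q2 2028: €57,130 + €118,467 + €79,782 = €255,379 (under)
Q1 2028–Q3 2028: €118,467 + €79,782 + €1,014 = €199,263 (under)
Q2 2028–Q4 2028: €79,782 + €1,014 + €31,289 = €112,085 (under)
Q3 2028–Q1 2029: €1,014 + €31,289 + €3,905 = €36,208 (under)
Q4 2028–Q2 2029: €31,289 + €3,905 + €132,389 = €167,583 (under)
Q1 2029–Q3 2029: €3,905 + €132,389 + €40,040 = €176,334 (under)
Q2 2029–Q4 2029: €132,389 + €40,040 + €33,875 = €206,304 (under)
Q3 2029–Q1 2030: €40,040 + €33,875 + €59,756 = €133,671 (under)
Q4 2029–Q2 2030: €33,875 + €59,756 + €48,542 = €142,173 (under)
0 windows exceed the threshold.

0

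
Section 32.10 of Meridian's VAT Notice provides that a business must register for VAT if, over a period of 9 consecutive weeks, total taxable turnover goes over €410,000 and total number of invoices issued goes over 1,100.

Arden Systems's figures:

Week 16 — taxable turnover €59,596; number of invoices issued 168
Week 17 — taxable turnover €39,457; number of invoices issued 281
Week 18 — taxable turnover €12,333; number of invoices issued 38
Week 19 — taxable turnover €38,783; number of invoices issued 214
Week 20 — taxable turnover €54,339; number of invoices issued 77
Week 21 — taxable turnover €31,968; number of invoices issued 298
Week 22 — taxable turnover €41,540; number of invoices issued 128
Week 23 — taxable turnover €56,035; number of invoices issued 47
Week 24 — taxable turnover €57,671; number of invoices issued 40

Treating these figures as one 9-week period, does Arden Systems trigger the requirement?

No

Total taxable turnover: €59,596 + €39,457 + €12,333 + €38,783 + €54,339 + €31,968 + €41,540 + €56,035 + €57,671 = €391,722 (≤ €410,000).
Total number of invoices issued: 168 + 281 + 38 + 214 + 77 + 298 + 128 + 47 + 40 = 1,291 (> 1,100).
The test is 'and': the rule requires both, and at least one is not exceeded.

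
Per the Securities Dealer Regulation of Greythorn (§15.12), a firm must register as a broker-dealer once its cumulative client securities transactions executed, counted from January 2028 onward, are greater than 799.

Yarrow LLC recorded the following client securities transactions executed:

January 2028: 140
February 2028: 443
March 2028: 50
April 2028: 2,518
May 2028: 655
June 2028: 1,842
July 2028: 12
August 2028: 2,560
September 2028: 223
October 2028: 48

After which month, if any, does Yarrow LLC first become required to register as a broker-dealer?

Through January 2028: 140
Through February 2028: 583
Through March 2028: 633
Through April 2028: 3,151 ← exceeds threshold

April 2028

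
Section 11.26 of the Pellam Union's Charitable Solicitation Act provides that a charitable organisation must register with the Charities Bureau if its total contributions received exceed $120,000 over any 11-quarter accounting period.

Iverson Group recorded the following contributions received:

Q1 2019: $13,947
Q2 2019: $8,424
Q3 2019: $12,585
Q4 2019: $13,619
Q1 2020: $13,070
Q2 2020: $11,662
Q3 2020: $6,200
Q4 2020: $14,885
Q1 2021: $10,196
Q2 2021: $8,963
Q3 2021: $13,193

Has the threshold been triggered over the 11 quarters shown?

Total contributions received: $13,947 + $8,424 + $12,585 + $13,619 + $13,070 + $11,662 + $6,200 + $14,885 + $10,196 + $8,963 + $13,193 = $126,744.
$126,744 > $120,000, so the threshold is exceeded.

Yes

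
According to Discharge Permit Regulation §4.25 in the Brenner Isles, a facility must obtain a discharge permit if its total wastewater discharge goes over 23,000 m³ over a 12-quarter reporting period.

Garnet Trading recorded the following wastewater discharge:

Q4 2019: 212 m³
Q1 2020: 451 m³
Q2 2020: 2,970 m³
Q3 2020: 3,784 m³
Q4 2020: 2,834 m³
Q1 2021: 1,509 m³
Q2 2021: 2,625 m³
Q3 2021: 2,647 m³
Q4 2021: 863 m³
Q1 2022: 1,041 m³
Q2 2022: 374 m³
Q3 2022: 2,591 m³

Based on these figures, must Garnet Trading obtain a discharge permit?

No

Total wastewater discharge: 212 m³ + 451 m³ + 2,970 m³ + 3,784 m³ + 2,834 m³ + 1,509 m³ + 2,625 m³ + 2,647 m³ + 863 m³ + 1,041 m³ + 374 m³ + 2,591 m³ = 21,901 m³.
21,901 m³ ≤ 23,000 m³, so the threshold is not exceeded.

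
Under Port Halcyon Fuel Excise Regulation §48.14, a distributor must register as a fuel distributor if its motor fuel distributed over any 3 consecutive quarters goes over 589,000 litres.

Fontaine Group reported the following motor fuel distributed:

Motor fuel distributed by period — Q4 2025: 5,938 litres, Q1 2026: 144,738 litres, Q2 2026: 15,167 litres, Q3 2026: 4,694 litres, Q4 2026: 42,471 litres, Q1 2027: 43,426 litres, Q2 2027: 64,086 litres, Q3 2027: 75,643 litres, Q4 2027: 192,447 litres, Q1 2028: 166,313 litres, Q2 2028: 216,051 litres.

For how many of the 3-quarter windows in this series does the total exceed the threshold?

Q4 2025–Q2 2026: 5,938 litres + 144,738 litres + 15,167 litres = 165,843 litres (under)
Q1 2026–Q3 2026: 144,738 litres + 15,167 litres + 4,694 litres = 164,599 litres (under)
Q2 2026–Q4 2026: 15,167 litres + 4,694 litres + 42,471 litres = 62,332 litres (under)
Q3 2026–Q1 2027: 4,694 litres + 42,471 litres + 43,426 litres = 90,591 litres (under)
Q4 2026–Q2 2027: 42,471 litres + 43,426 litres + 64,086 litres = 149,983 litres (under)
Q1 2027–Q3 2027: 43,426 litres + 64,086 litres + 75,643 litres = 183,155 litres (under)
Q2 2027–Q4 2027: 64,086 litres + 75,643 litres + 192,447 litres = 332,176 litres (under)
Q3 2027–Q1 2028: 75,643 litres + 192,447 litres + 166,313 litres = 434,403 litres (under)
Q4 2027–Q2 2028: 192,447 litres + 166,313 litres + 216,051 litres = 574,811 litres (under)
0 windows exceed the threshold.

0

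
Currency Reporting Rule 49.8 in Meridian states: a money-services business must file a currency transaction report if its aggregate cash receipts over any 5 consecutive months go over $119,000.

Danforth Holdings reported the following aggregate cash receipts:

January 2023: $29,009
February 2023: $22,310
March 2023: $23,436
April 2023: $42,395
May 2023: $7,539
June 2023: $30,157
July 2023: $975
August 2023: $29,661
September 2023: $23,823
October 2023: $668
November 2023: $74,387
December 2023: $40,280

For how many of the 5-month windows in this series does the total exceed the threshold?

January 2023–May 2023: $29,009 + $22,310 + $23,436 + $42,395 + $7,539 = $124,689 (over)
February 2023–June 2023: $22,310 + $23,436 + $42,395 + $7,539 + $30,157 = $125,837 (over)
March 2023–July 2023: $23,436 + $42,395 + $7,539 + $30,157 + $975 = $104,502 (under)
April 2023–August 2023: $42,395 + $7,539 + $30,157 + $975 + $29,661 = $110,727 (under)
May 2023–September 2023: $7,539 + $30,157 + $975 + $29,661 + $23,823 = $92,155 (under)
June 2023–October 2023: $30,157 + $975 + $29,661 + $23,823 + $668 = $85,284 (under)
July 2023–November 2023: $975 + $29,661 + $23,823 + $668 + $74,387 = $129,514 (over)
August 2023–December 2023: $29,661 + $23,823 + $668 + $74,387 + $40,280 = $168,819 (over)
4 windows exceed the threshold.

4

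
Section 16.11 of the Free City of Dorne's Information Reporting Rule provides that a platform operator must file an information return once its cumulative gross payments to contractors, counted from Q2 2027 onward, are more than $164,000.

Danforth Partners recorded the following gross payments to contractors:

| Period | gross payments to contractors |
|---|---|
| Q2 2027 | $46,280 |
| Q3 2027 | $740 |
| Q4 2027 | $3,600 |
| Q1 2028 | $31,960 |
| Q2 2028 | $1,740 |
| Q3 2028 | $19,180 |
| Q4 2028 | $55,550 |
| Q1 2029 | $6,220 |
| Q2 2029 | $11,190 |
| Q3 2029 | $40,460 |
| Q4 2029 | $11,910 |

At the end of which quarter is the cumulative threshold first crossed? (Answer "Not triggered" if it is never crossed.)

Q1 2029

Through Q2 2027: $46,280
Through Q3 2027: $47,020
Through Q4 2027: $50,620
Through Q1 2028: $82,580
Through Q2 2028: $84,320
Through Q3 2028: $103,500
Through Q4 2028: $159,050
Through Q1 2029: $165,270 ← exceeds threshold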